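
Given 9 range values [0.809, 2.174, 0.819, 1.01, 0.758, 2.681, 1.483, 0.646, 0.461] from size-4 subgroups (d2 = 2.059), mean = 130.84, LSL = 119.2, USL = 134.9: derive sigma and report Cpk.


R_bar = (0.809 + 2.174 + 0.819 + 1.01 + 0.758 + 2.681 + 1.483 + 0.646 + 0.461) / 9 = 1.2045556
sigma = R_bar / d2 = 1.2045556 / 2.059 = 0.58501972
Cp = (USL - LSL)/(6*sigma) = (134.9 - 119.2)/(6*0.58501972) = 4.4728
Cpu = (134.9 - 130.84)/(3*0.58501972) = 2.3133
Cpl = (130.84 - 119.2)/(3*0.58501972) = 6.6323
Cpk = min(Cpu, Cpl) = 2.3133

2.3133


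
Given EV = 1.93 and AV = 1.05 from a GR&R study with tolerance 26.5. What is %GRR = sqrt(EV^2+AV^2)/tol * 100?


GRR = sqrt(EV^2 + AV^2) = sqrt(1.93^2 + 1.05^2) = 2.1971345
%GRR = GRR / tol * 100 = 2.1971345 / 26.5 * 100
%GRR = 8.2911

8.2911


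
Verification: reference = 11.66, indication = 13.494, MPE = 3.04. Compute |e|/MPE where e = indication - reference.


e = indication - reference = 13.494 - 11.66 = 1.8340
|e| = 1.8340
ratio = |e| / MPE = 1.8340 / 3.04
ratio = 0.6033

0.6033


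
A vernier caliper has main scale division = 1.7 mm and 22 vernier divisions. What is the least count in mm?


LC = MSD / n_div
= 1.7 / 22
= 0.0773

0.0773


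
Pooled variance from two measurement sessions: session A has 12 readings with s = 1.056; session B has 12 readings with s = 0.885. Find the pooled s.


s_p = sqrt(((n1-1)*s1^2 + (n2-1)*s2^2) / (n1+n2-2))
numerator = (12-1)*1.056^2 + (12-1)*0.885^2 = 12.266496 + 8.615475 = 20.881971
denominator = 12 + 12 - 2 = 22
s_p^2 = 20.881971 / 22 = 0.9491805
s_p = sqrt(0.9491805) = 0.9743

0.9743


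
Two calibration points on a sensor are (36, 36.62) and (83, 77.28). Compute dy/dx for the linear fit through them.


slope = (y2 - y1) / (x2 - x1)
= (77.28 - 36.62) / (83 - 36)
= 40.6600 / 47
= 0.8651

0.8651


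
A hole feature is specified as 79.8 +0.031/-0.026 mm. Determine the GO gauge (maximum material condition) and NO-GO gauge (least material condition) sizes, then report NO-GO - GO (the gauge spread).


GO = nominal - lower_tol (smallest hole = maximum material condition)
GO = 79.8 - 0.026 = 79.774
NO-GO = nominal + upper_tol (largest hole = least material condition)
NO-GO = 79.8 + 0.031 = 79.831
spread = NO-GO - GO = 79.831 - 79.774 = 0.0570

0.0570


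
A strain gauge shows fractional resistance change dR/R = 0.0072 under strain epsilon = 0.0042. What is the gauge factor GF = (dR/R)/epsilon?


GF = (dR/R) / epsilon
= 0.0072 / 0.0042
= 1.7143

1.7143


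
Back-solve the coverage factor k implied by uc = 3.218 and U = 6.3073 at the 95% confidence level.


k = U / uc
k = 6.3073 / 3.218
k = 1.96

1.96


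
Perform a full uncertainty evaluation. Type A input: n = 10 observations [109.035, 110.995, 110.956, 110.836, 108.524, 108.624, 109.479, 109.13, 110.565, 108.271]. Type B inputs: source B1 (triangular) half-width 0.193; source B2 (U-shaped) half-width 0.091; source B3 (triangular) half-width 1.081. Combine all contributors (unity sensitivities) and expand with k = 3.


mean = (109.035 + 110.995 + 110.956 + 110.836 + 108.524 + 108.624 + 109.479 + 109.13 + 110.565 + 108.271) / 10 = 109.6415
s = sqrt(sum((x - mean)^2)/(n-1)) = 1.0882105
u_A = s / sqrt(n) = 1.0882105 / sqrt(10) = 0.34412238
u_B1 = 0.193 / sqrt(6) = 0.07879192
u_B2 = 0.091 / sqrt(2) = 0.064346717
u_B3 = 1.081 / sqrt(6) = 0.4413164
uc = sqrt(0.34412238^2 + 0.07879192^2 + 0.064346717^2 + 0.4413164^2) = 0.56879614
U = k * uc = 3 * 0.56879614
U = 1.7064

1.7064


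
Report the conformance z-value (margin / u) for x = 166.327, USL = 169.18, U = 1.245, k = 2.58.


u = U / k = 1.245 / 2.58 = 0.48255814
margin = |USL - x| = |169.18 - 166.327| = 2.853
z = margin / u = 2.853 / 0.48255814
z = 5.9122

5.9122


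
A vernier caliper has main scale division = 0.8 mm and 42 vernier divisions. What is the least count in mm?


LC = MSD / n_div
= 0.8 / 42
= 0.0190

0.0190


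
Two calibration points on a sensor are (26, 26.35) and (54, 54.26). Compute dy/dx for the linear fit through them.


slope = (y2 - y1) / (x2 - x1)
= (54.26 - 26.35) / (54 - 26)
= 27.9100 / 28
= 0.9968

0.9968


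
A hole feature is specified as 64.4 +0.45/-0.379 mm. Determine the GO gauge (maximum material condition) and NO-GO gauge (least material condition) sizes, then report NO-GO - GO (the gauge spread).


GO = nominal - lower_tol (smallest hole = maximum material condition)
GO = 64.4 - 0.379 = 64.021
NO-GO = nominal + upper_tol (largest hole = least material condition)
NO-GO = 64.4 + 0.45 = 64.85
spread = NO-GO - GO = 64.85 - 64.021 = 0.8290

0.8290


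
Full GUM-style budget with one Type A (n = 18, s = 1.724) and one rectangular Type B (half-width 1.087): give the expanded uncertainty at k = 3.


u_A = s / sqrt(n) = 1.724 / sqrt(18) = 0.4063507
u_B = half_width / sqrt(3) = 1.087 / sqrt(3) = 0.62757974
uc = sqrt(u_A^2 + u_B^2) = sqrt(0.4063507^2 + 0.62757974^2) = 0.74764779
U = k * uc = 3 * 0.74764779
U = 2.2429

2.2429


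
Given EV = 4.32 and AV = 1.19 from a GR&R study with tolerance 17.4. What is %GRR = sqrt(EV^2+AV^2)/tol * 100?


GRR = sqrt(EV^2 + AV^2) = sqrt(4.32^2 + 1.19^2) = 4.4809039
%GRR = GRR / tol * 100 = 4.4809039 / 17.4 * 100
%GRR = 25.7523

25.7523


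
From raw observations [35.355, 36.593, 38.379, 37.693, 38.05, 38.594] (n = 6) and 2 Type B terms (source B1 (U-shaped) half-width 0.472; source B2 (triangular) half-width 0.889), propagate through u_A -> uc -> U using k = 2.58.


mean = (35.355 + 36.593 + 38.379 + 37.693 + 38.05 + 38.594) / 6 = 37.444
s = sqrt(sum((x - mean)^2)/(n-1)) = 1.2421018
u_A = s / sqrt(n) = 1.2421018 / sqrt(6) = 0.50708594
u_B1 = 0.472 / sqrt(2) = 0.3337544
u_B2 = 0.889 / sqrt(6) = 0.36293273
uc = sqrt(0.50708594^2 + 0.3337544^2 + 0.36293273^2) = 0.70728235
U = k * uc = 2.58 * 0.70728235
U = 1.8248

1.8248


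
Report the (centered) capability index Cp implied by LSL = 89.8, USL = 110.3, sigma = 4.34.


Cp = (USL - LSL) / (6 * sigma)
= (110.3 - 89.8) / (6 * 4.34)
= 20.5000 / 26.0400
= 0.7873

0.7873


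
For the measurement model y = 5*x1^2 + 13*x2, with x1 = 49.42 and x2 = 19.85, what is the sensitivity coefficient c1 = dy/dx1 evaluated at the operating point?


y = 5*x1^2 + 13*x2
dy/dx1 = 2*5*x1
Evaluate at x1 = 49.42: c1 = 10 * 49.42
c1 = 494.2000

494.2000


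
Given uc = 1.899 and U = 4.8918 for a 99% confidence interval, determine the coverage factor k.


k = U / uc
k = 4.8918 / 1.899
k = 2.576

2.576


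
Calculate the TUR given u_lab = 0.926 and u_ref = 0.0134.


TUR = u_lab / u_ref
= 0.926 / 0.0134
= 69.1045

69.1045


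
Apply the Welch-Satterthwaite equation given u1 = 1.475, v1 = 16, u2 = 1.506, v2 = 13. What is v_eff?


uc = sqrt(u1^2 + u2^2) = sqrt(1.475^2 + 1.506^2) = 2.1079993
v_eff = uc^4 / (u1^4/v1 + u2^4/v2)
= 2.1079993^4 / (1.475^4/16 + 1.506^4/13)
= 19.746124 / 0.69152534
v_eff = 28.5544

28.5544


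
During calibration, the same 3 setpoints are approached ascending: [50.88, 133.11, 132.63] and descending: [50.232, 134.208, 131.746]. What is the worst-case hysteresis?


|50.88 - 50.232| = 0.6480
|133.11 - 134.208| = 1.0980
|132.63 - 131.746| = 0.8840
hysteresis = max(diffs) = 1.0980

1.0980


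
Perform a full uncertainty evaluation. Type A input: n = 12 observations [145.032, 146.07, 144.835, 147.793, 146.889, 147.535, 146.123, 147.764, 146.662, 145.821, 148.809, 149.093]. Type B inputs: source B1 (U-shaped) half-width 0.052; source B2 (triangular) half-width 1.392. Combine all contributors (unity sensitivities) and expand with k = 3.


mean = (145.032 + 146.07 + 144.835 + 147.793 + 146.889 + 147.535 + 146.123 + 147.764 + 146.662 + 145.821 + 148.809 + 149.093) / 12 = 146.8688333
s = sqrt(sum((x - mean)^2)/(n-1)) = 1.3703459
u_A = s / sqrt(n) = 1.3703459 / sqrt(12) = 0.39558479
u_B1 = 0.052 / sqrt(2) = 0.036769553
u_B2 = 1.392 / sqrt(6) = 0.56828162
uc = sqrt(0.39558479^2 + 0.036769553^2 + 0.56828162^2) = 0.69338541
U = k * uc = 3 * 0.69338541
U = 2.0802

2.0802


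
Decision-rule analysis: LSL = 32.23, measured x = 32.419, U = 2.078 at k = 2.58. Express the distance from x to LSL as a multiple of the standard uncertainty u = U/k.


u = U / k = 2.078 / 2.58 = 0.80542636
margin = |LSL - x| = |32.23 - 32.419| = 0.189
z = margin / u = 0.189 / 0.80542636
z = 0.2347

0.2347


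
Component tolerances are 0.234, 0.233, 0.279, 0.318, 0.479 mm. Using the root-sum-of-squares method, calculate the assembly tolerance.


RSS = sqrt(0.234^2 + 0.233^2 + 0.279^2 + 0.318^2 + 0.479^2)
= sqrt(0.517451)
= 0.7193

0.7193


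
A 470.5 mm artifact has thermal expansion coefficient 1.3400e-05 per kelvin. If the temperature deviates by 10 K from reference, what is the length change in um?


dL = L * alpha * dT
= 470.5 * 1.3400e-05 * 10
= 0.0630470 mm
dL_um = 0.0630470 * 1000 = 63.0470 um

63.0470


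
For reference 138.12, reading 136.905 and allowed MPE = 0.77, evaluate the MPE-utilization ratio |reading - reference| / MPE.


e = indication - reference = 136.905 - 138.12 = -1.2150
|e| = 1.2150
ratio = |e| / MPE = 1.2150 / 0.77
ratio = 1.5779

1.5779


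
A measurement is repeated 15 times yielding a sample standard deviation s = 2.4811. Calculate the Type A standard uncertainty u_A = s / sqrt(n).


u_A = s / sqrt(n)
u_A = 2.4811 / sqrt(15)
u_A = 2.4811 / 3.8729833
u_A = 0.6406

0.6406


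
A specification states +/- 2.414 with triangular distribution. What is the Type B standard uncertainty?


u_B = half_width / sqrt(6)
u_B = 2.414 / 2.4494897
u_B = 0.9855

0.9855


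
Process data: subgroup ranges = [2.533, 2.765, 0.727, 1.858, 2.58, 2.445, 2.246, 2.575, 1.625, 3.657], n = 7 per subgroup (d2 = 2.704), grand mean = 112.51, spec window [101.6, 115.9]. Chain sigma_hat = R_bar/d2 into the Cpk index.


R_bar = (2.533 + 2.765 + 0.727 + 1.858 + 2.58 + 2.445 + 2.246 + 2.575 + 1.625 + 3.657) / 10 = 2.3011
sigma = R_bar / d2 = 2.3011 / 2.704 = 0.85099852
Cp = (USL - LSL)/(6*sigma) = (115.9 - 101.6)/(6*0.85099852) = 2.8006
Cpu = (115.9 - 112.51)/(3*0.85099852) = 1.3279
Cpl = (112.51 - 101.6)/(3*0.85099852) = 4.2734
Cpk = min(Cpu, Cpl) = 1.3279

1.3279


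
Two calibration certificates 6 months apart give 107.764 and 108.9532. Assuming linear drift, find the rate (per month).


rate = (v2 - v1) / months
= (108.9532 - 107.764) / 6
= 1.1892 / 6
= 0.1982

0.1982


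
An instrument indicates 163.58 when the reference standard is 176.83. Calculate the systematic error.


Systematic error = measured - true
= 163.58 - 176.83
= -13.2500

-13.2500


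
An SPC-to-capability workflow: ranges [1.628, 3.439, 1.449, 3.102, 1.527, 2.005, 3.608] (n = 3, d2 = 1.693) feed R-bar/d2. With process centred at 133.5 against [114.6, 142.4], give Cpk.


R_bar = (1.628 + 3.439 + 1.449 + 3.102 + 1.527 + 2.005 + 3.608) / 7 = 2.394
sigma = R_bar / d2 = 2.394 / 1.693 = 1.4140579
Cp = (USL - LSL)/(6*sigma) = (142.4 - 114.6)/(6*1.4140579) = 3.2766
Cpu = (142.4 - 133.5)/(3*1.4140579) = 2.0980
Cpl = (133.5 - 114.6)/(3*1.4140579) = 4.4553
Cpk = min(Cpu, Cpl) = 2.0980

2.0980


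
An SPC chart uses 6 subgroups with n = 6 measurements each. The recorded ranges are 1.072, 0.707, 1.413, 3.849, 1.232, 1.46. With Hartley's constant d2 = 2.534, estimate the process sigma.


R_bar = (1.072 + 0.707 + 1.413 + 3.849 + 1.232 + 1.46) / 6
R_bar = 9.733 / 6 = 1.6221667
sigma_hat = R_bar / d2 = 1.6221667 / 2.534 = 0.6402

0.6402


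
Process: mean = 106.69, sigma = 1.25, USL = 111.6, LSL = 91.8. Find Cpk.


Cpu = (USL - mean) / (3*sigma) = (111.6 - 106.69) / (3*1.25) = 1.3093
Cpl = (mean - LSL) / (3*sigma) = (106.69 - 91.8) / (3*1.25) = 3.9707
Cpk = min(Cpu, Cpl) = 1.3093

1.3093


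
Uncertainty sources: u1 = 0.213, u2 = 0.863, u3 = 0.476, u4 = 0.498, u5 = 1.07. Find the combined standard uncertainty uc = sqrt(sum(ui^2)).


uc = sqrt(0.213^2 + 0.863^2 + 0.476^2 + 0.498^2 + 1.07^2)
uc = sqrt(2.409618)
uc = 1.5523

1.5523


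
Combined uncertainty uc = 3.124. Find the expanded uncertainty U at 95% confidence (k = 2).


U = k * uc
U = 2 * 3.124
U = 6.2480

6.2480


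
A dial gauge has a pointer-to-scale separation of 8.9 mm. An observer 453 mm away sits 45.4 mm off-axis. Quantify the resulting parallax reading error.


error = h * offset / d
= 8.9 * 45.4 / 453
= 0.8920

0.8920


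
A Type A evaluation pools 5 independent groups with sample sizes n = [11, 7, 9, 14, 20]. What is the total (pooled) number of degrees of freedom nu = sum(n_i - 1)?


nu = sum_i (n_i - 1)
nu = ((11 - 1) + (7 - 1) + (9 - 1) + (14 - 1) + (20 - 1))
nu = 10 + 6 + 8 + 13 + 19
nu = 56

56


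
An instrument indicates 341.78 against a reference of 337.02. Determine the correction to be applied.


Correction = standard - reading
= 337.02 - 341.78
= -4.7600

-4.7600


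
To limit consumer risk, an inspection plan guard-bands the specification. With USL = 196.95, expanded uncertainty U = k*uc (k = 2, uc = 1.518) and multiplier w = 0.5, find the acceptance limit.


U = k * uc = 2 * 1.518 = 3.036
guard band g = w * U = 0.5 * 3.036 = 1.518
AL = USL - g = 196.95 - 1.518
AL = 195.4320

195.4320


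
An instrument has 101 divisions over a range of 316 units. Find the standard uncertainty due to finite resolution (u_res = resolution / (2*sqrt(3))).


resolution = range / divisions
resolution = 316 / 101 = 3.1287129
u_res = resolution / (2*sqrt(3))
u_res = 3.1287129 / 3.4641016
u_res = 0.9032

0.9032


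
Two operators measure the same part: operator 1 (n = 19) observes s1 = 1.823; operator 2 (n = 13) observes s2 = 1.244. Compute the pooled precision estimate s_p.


s_p = sqrt(((n1-1)*s1^2 + (n2-1)*s2^2) / (n1+n2-2))
numerator = (19-1)*1.823^2 + (13-1)*1.244^2 = 59.819922 + 18.570432 = 78.390354
denominator = 19 + 13 - 2 = 30
s_p^2 = 78.390354 / 30 = 2.6130118
s_p = sqrt(2.6130118) = 1.6165

1.6165


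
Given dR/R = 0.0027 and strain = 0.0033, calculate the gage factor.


GF = (dR/R) / epsilon
= 0.0027 / 0.0033
= 0.8182

0.8182


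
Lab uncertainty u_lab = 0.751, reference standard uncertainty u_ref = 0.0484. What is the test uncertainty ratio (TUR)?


TUR = u_lab / u_ref
= 0.751 / 0.0484
= 15.5165

15.5165


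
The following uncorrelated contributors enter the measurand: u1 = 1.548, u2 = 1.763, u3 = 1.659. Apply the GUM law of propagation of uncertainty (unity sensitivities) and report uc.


uc = sqrt(1.548^2 + 1.763^2 + 1.659^2)
uc = sqrt(8.256754)
uc = 2.8735

2.8735


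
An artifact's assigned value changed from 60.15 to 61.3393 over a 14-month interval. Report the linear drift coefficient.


rate = (v2 - v1) / months
= (61.3393 - 60.15) / 14
= 1.1893 / 14
= 0.0850

0.0850


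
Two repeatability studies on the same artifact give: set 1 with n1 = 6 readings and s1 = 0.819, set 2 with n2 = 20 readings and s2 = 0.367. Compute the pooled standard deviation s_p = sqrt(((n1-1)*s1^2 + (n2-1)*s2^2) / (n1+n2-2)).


s_p = sqrt(((n1-1)*s1^2 + (n2-1)*s2^2) / (n1+n2-2))
numerator = (6-1)*0.819^2 + (20-1)*0.367^2 = 3.353805 + 2.559091 = 5.912896
denominator = 6 + 20 - 2 = 24
s_p^2 = 5.912896 / 24 = 0.24637067
s_p = sqrt(0.24637067) = 0.4964

0.4964


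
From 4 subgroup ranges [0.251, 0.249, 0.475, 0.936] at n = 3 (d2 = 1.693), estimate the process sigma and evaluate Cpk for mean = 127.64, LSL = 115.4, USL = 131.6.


R_bar = (0.251 + 0.249 + 0.475 + 0.936) / 4 = 0.47775
sigma = R_bar / d2 = 0.47775 / 1.693 = 0.28219138
Cp = (USL - LSL)/(6*sigma) = (131.6 - 115.4)/(6*0.28219138) = 9.5680
Cpu = (131.6 - 127.64)/(3*0.28219138) = 4.6777
Cpl = (127.64 - 115.4)/(3*0.28219138) = 14.4583
Cpk = min(Cpu, Cpl) = 4.6777

4.6777


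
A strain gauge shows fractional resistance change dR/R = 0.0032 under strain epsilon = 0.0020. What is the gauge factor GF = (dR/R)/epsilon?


GF = (dR/R) / epsilon
= 0.0032 / 0.0020
= 1.6000

1.6000


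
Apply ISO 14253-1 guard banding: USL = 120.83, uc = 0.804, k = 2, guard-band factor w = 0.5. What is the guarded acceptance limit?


U = k * uc = 2 * 0.804 = 1.608
guard band g = w * U = 0.5 * 1.608 = 0.804
AL = USL - g = 120.83 - 0.804
AL = 120.0260

120.0260


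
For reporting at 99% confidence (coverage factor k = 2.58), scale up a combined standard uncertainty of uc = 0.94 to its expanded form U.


U = k * uc
U = 2.58 * 0.94
U = 2.4252

2.4252


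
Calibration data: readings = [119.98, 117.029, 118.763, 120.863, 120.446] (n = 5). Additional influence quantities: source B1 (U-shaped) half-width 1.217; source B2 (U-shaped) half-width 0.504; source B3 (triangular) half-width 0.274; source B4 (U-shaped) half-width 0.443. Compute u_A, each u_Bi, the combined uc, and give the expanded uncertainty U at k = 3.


mean = (119.98 + 117.029 + 118.763 + 120.863 + 120.446) / 5 = 119.4162
s = sqrt(sum((x - mean)^2)/(n-1)) = 1.5489499
u_A = s / sqrt(n) = 1.5489499 / sqrt(5) = 0.69271145
u_B1 = 1.217 / sqrt(2) = 0.86054895
u_B2 = 0.504 / sqrt(2) = 0.35638182
u_B3 = 0.274 / sqrt(6) = 0.11186003
u_B4 = 0.443 / sqrt(2) = 0.3132483
uc = sqrt(0.69271145^2 + 0.86054895^2 + 0.35638182^2 + 0.11186003^2 + 0.3132483^2) = 1.2074928
U = k * uc = 3 * 1.2074928
U = 3.6225

3.6225


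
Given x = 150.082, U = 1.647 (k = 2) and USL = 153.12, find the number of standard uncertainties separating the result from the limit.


u = U / k = 1.647 / 2 = 0.8235
margin = |USL - x| = |153.12 - 150.082| = 3.038
z = margin / u = 3.038 / 0.8235
z = 3.6891

3.6891


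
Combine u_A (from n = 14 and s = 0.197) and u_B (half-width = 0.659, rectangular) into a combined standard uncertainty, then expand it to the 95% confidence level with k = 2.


u_A = s / sqrt(n) = 0.197 / sqrt(14) = 0.052650465
u_B = half_width / sqrt(3) = 0.659 / sqrt(3) = 0.38047383
uc = sqrt(u_A^2 + u_B^2) = sqrt(0.052650465^2 + 0.38047383^2) = 0.38409948
U = k * uc = 2 * 0.38409948
U = 0.7682

0.7682


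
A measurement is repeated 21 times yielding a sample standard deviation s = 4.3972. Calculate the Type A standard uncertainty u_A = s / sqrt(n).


u_A = s / sqrt(n)
u_A = 4.3972 / sqrt(21)
u_A = 4.3972 / 4.5825757
u_A = 0.9595

0.9595


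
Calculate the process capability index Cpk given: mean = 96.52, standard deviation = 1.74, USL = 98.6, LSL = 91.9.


Cpu = (USL - mean) / (3*sigma) = (98.6 - 96.52) / (3*1.74) = 0.3985
Cpl = (mean - LSL) / (3*sigma) = (96.52 - 91.9) / (3*1.74) = 0.8851
Cpk = min(Cpu, Cpl) = 0.3985

0.3985


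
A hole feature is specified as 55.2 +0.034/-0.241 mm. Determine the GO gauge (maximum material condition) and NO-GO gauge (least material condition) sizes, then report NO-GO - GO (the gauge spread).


GO = nominal - lower_tol (smallest hole = maximum material condition)
GO = 55.2 - 0.241 = 54.959
NO-GO = nominal + upper_tol (largest hole = least material condition)
NO-GO = 55.2 + 0.034 = 55.234
spread = NO-GO - GO = 55.234 - 54.959 = 0.2750

0.2750


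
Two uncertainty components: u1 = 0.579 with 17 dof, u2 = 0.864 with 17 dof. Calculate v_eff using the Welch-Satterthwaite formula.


uc = sqrt(u1^2 + u2^2) = sqrt(0.579^2 + 0.864^2) = 1.0400659
v_eff = uc^4 / (u1^4/v1 + u2^4/v2)
= 1.0400659^4 / (0.579^4/17 + 0.864^4/17)
= 1.1701551 / 0.039390753
v_eff = 29.7063

29.7063


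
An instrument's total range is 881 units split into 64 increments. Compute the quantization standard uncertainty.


resolution = range / divisions
resolution = 881 / 64 = 13.765625
u_res = resolution / (2*sqrt(3))
u_res = 13.765625 / 3.4641016
u_res = 3.9738

3.9738


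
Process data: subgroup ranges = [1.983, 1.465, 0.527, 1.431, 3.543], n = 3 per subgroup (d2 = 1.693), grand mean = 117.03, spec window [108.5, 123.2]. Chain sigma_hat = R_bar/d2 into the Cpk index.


R_bar = (1.983 + 1.465 + 0.527 + 1.431 + 3.543) / 5 = 1.7898
sigma = R_bar / d2 = 1.7898 / 1.693 = 1.0571766
Cp = (USL - LSL)/(6*sigma) = (123.2 - 108.5)/(6*1.0571766) = 2.3175
Cpu = (123.2 - 117.03)/(3*1.0571766) = 1.9454
Cpl = (117.03 - 108.5)/(3*1.0571766) = 2.6896
Cpk = min(Cpu, Cpl) = 1.9454

1.9454


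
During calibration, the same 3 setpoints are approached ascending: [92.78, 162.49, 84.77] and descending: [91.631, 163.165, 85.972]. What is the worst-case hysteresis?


|92.78 - 91.631| = 1.1490
|162.49 - 163.165| = 0.6750
|84.77 - 85.972| = 1.2020
hysteresis = max(diffs) = 1.2020

1.2020


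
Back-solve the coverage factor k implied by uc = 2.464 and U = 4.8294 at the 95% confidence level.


k = U / uc
k = 4.8294 / 2.464
k = 1.96

1.96


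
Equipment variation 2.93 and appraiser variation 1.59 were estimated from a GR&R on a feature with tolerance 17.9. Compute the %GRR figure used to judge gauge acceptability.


GRR = sqrt(EV^2 + AV^2) = sqrt(2.93^2 + 1.59^2) = 3.3336167
%GRR = GRR / tol * 100 = 3.3336167 / 17.9 * 100
%GRR = 18.6236

18.6236


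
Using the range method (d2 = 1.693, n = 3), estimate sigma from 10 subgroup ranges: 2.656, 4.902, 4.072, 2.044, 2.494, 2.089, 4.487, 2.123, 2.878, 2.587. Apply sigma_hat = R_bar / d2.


R_bar = (2.656 + 4.902 + 4.072 + 2.044 + 2.494 + 2.089 + 4.487 + 2.123 + 2.878 + 2.587) / 10
R_bar = 30.332 / 10 = 3.0332
sigma_hat = R_bar / d2 = 3.0332 / 1.693 = 1.7916

1.7916


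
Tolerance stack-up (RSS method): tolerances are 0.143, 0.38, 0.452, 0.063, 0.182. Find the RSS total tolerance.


RSS = sqrt(0.143^2 + 0.38^2 + 0.452^2 + 0.063^2 + 0.182^2)
= sqrt(0.406246)
= 0.6374

0.6374


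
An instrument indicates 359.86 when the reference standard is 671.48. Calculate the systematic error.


Systematic error = measured - true
= 359.86 - 671.48
= -311.6200

-311.6200


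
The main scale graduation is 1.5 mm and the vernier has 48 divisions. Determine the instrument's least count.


LC = MSD / n_div
= 1.5 / 48
= 0.0312

0.0312


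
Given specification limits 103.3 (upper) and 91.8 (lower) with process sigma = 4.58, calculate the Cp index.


Cp = (USL - LSL) / (6 * sigma)
= (103.3 - 91.8) / (6 * 4.58)
= 11.5000 / 27.4800
= 0.4185

0.4185


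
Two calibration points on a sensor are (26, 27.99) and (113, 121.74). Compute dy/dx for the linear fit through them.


slope = (y2 - y1) / (x2 - x1)
= (121.74 - 27.99) / (113 - 26)
= 93.7500 / 87
= 1.0776

1.0776


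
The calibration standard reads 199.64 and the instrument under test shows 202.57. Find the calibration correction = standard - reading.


Correction = standard - reading
= 199.64 - 202.57
= -2.9300

-2.9300


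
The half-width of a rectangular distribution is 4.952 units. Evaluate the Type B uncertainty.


u_B = half_width / sqrt(3)
u_B = 4.952 / 1.7320508
u_B = 2.8590

2.8590


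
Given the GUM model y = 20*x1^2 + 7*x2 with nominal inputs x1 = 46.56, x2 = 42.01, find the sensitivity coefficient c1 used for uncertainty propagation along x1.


y = 20*x1^2 + 7*x2
dy/dx1 = 2*20*x1
Evaluate at x1 = 46.56: c1 = 40 * 46.56
c1 = 1862.4000

1862.4000


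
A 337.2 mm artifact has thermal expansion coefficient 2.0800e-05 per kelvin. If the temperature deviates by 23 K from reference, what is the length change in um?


dL = L * alpha * dT
= 337.2 * 2.0800e-05 * 23
= 0.1613165 mm
dL_um = 0.1613165 * 1000 = 161.3165 um

161.3165


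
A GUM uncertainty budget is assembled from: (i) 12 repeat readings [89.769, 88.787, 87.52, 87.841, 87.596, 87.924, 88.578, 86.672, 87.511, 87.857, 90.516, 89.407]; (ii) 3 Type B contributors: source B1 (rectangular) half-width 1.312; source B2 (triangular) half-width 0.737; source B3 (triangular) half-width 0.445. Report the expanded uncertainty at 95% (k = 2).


mean = (89.769 + 88.787 + 87.52 + 87.841 + 87.596 + 87.924 + 88.578 + 86.672 + 87.511 + 87.857 + 90.516 + 89.407) / 12 = 88.3315
s = sqrt(sum((x - mean)^2)/(n-1)) = 1.1087191
u_A = s / sqrt(n) = 1.1087191 / sqrt(12) = 0.32005964
u_B1 = 1.312 / sqrt(3) = 0.75748355
u_B2 = 0.737 / sqrt(6) = 0.30087899
u_B3 = 0.445 / sqrt(6) = 0.18167049
uc = sqrt(0.32005964^2 + 0.75748355^2 + 0.30087899^2 + 0.18167049^2) = 0.89428845
U = k * uc = 2 * 0.89428845
U = 1.7886

1.7886


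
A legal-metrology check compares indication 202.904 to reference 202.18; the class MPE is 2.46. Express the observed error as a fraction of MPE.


e = indication - reference = 202.904 - 202.18 = 0.7240
|e| = 0.7240
ratio = |e| / MPE = 0.7240 / 2.46
ratio = 0.2943

0.2943


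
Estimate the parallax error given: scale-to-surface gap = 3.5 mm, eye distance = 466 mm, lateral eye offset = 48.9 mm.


error = h * offset / d
= 3.5 * 48.9 / 466
= 0.3673

0.3673


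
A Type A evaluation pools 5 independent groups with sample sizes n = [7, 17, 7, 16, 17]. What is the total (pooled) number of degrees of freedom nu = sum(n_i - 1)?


nu = sum_i (n_i - 1)
nu = ((7 - 1) + (17 - 1) + (7 - 1) + (16 - 1) + (17 - 1))
nu = 6 + 16 + 6 + 15 + 16
nu = 59

59


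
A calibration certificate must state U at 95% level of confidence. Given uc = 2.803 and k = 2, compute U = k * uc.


U = k * uc
U = 2 * 2.803
U = 5.6060

5.6060


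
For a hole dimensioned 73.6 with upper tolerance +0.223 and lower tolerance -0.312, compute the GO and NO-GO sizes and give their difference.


GO = nominal - lower_tol (smallest hole = maximum material condition)
GO = 73.6 - 0.312 = 73.288
NO-GO = nominal + upper_tol (largest hole = least material condition)
NO-GO = 73.6 + 0.223 = 73.823
spread = NO-GO - GO = 73.823 - 73.288 = 0.5350

0.5350


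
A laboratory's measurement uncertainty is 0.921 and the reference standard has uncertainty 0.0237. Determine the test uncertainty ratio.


TUR = u_lab / u_ref
= 0.921 / 0.0237
= 38.8608

38.8608


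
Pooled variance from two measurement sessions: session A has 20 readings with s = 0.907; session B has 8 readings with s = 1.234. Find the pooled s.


s_p = sqrt(((n1-1)*s1^2 + (n2-1)*s2^2) / (n1+n2-2))
numerator = (20-1)*0.907^2 + (8-1)*1.234^2 = 15.630331 + 10.659292 = 26.289623
denominator = 20 + 8 - 2 = 26
s_p^2 = 26.289623 / 26 = 1.0111393
s_p = sqrt(1.0111393) = 1.0056

1.0056


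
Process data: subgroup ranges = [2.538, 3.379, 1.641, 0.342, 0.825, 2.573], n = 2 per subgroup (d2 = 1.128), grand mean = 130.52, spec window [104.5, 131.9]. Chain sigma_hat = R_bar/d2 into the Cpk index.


R_bar = (2.538 + 3.379 + 1.641 + 0.342 + 0.825 + 2.573) / 6 = 1.883
sigma = R_bar / d2 = 1.883 / 1.128 = 1.6693262
Cp = (USL - LSL)/(6*sigma) = (131.9 - 104.5)/(6*1.6693262) = 2.7356
Cpu = (131.9 - 130.52)/(3*1.6693262) = 0.2756
Cpl = (130.52 - 104.5)/(3*1.6693262) = 5.1957
Cpk = min(Cpu, Cpl) = 0.2756

0.2756


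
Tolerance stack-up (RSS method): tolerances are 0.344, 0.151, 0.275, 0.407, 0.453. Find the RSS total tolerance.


RSS = sqrt(0.344^2 + 0.151^2 + 0.275^2 + 0.407^2 + 0.453^2)
= sqrt(0.58762)
= 0.7666

0.7666


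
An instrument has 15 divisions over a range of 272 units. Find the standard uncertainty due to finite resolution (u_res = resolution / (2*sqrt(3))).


resolution = range / divisions
resolution = 272 / 15 = 18.133333
u_res = resolution / (2*sqrt(3))
u_res = 18.133333 / 3.4641016
u_res = 5.2346

5.2346


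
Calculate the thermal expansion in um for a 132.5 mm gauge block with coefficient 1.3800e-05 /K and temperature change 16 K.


dL = L * alpha * dT
= 132.5 * 1.3800e-05 * 16
= 0.0292560 mm
dL_um = 0.0292560 * 1000 = 29.2560 um

29.2560


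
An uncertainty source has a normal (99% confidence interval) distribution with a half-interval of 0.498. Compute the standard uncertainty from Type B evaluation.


u_B = half_width / 2.576
u_B = 0.498 / 2.576
u_B = 0.1933

0.1933


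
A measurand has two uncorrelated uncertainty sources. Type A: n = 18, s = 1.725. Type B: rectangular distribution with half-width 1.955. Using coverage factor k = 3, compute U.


u_A = s / sqrt(n) = 1.725 / sqrt(18) = 0.4065864
u_B = half_width / sqrt(3) = 1.955 / sqrt(3) = 1.1287198
uc = sqrt(u_A^2 + u_B^2) = sqrt(0.4065864^2 + 1.1287198^2) = 1.199717
U = k * uc = 3 * 1.199717
U = 3.5992

3.5992


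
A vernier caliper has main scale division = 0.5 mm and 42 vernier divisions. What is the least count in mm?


LC = MSD / n_div
= 0.5 / 42
= 0.0119

0.0119


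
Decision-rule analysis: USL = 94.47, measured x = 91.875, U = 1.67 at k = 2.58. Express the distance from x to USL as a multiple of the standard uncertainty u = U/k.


u = U / k = 1.67 / 2.58 = 0.64728682
margin = |USL - x| = |94.47 - 91.875| = 2.595
z = margin / u = 2.595 / 0.64728682
z = 4.0090

4.0090


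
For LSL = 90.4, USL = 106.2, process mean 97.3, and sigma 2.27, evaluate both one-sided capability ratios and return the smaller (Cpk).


Cpu = (USL - mean) / (3*sigma) = (106.2 - 97.3) / (3*2.27) = 1.3069
Cpl = (mean - LSL) / (3*sigma) = (97.3 - 90.4) / (3*2.27) = 1.0132
Cpk = min(Cpu, Cpl) = 1.0132

1.0132


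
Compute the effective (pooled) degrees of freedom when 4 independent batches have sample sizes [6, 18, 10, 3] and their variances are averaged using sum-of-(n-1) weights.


nu = sum_i (n_i - 1)
nu = ((6 - 1) + (18 - 1) + (10 - 1) + (3 - 1))
nu = 5 + 17 + 9 + 2
nu = 33

33


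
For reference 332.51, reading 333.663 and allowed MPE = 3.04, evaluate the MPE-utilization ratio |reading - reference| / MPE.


e = indication - reference = 333.663 - 332.51 = 1.1530
|e| = 1.1530
ratio = |e| / MPE = 1.1530 / 3.04
ratio = 0.3793

0.3793


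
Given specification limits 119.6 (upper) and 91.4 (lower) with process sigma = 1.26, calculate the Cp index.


Cp = (USL - LSL) / (6 * sigma)
= (119.6 - 91.4) / (6 * 1.26)
= 28.2000 / 7.5600
= 3.7302

3.7302


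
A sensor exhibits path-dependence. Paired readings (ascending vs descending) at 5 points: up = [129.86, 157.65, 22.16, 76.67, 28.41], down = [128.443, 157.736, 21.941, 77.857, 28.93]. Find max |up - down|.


|129.86 - 128.443| = 1.4170
|157.65 - 157.736| = 0.0860
|22.16 - 21.941| = 0.2190
|76.67 - 77.857| = 1.1870
|28.41 - 28.93| = 0.5200
hysteresis = max(diffs) = 1.4170

1.4170


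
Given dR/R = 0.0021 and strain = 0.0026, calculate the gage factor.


GF = (dR/R) / epsilon
= 0.0021 / 0.0026
= 0.8077

0.8077


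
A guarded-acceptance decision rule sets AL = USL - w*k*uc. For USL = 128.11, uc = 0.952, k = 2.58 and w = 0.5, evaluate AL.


U = k * uc = 2.58 * 0.952 = 2.45616
guard band g = w * U = 0.5 * 2.45616 = 1.22808
AL = USL - g = 128.11 - 1.22808
AL = 126.8819

126.8819


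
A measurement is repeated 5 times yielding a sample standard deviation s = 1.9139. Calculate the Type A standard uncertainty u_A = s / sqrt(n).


u_A = s / sqrt(n)
u_A = 1.9139 / sqrt(5)
u_A = 1.9139 / 2.236068
u_A = 0.8559

0.8559


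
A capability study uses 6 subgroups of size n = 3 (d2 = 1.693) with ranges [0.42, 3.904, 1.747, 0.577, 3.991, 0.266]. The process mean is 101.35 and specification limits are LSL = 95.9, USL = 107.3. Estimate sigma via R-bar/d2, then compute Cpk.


R_bar = (0.42 + 3.904 + 1.747 + 0.577 + 3.991 + 0.266) / 6 = 1.8175
sigma = R_bar / d2 = 1.8175 / 1.693 = 1.0735381
Cp = (USL - LSL)/(6*sigma) = (107.3 - 95.9)/(6*1.0735381) = 1.7698
Cpu = (107.3 - 101.35)/(3*1.0735381) = 1.8475
Cpl = (101.35 - 95.9)/(3*1.0735381) = 1.6922
Cpk = min(Cpu, Cpl) = 1.6922

1.6922


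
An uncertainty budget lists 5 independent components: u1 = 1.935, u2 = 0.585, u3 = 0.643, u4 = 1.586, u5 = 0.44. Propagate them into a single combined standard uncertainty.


uc = sqrt(1.935^2 + 0.585^2 + 0.643^2 + 1.586^2 + 0.44^2)
uc = sqrt(7.208895)
uc = 2.6849

2.6849


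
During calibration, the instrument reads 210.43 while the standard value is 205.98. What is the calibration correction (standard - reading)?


Correction = standard - reading
= 205.98 - 210.43
= -4.4500

-4.4500


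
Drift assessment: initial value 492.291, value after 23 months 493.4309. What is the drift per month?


rate = (v2 - v1) / months
= (493.4309 - 492.291) / 23
= 1.1399 / 23
= 0.0496

0.0496


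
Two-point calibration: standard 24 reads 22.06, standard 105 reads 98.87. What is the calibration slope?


slope = (y2 - y1) / (x2 - x1)
= (98.87 - 22.06) / (105 - 24)
= 76.8100 / 81
= 0.9483

0.9483


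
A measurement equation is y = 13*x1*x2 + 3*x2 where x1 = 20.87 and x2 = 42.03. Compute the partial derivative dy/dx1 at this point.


y = 13*x1*x2 + 3*x2
dy/dx1 = 13*x2
Evaluate at x2 = 42.03: c1 = 13 * 42.03
c1 = 546.3900

546.3900


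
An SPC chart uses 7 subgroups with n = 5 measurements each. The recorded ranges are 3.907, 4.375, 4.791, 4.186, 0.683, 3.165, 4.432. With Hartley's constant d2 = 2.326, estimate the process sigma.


R_bar = (3.907 + 4.375 + 4.791 + 4.186 + 0.683 + 3.165 + 4.432) / 7
R_bar = 25.539 / 7 = 3.6484286
sigma_hat = R_bar / d2 = 3.6484286 / 2.326 = 1.5685

1.5685


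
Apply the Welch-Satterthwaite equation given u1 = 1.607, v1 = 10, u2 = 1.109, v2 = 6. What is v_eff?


uc = sqrt(u1^2 + u2^2) = sqrt(1.607^2 + 1.109^2) = 1.9525189
v_eff = uc^4 / (u1^4/v1 + u2^4/v2)
= 1.9525189^4 / (1.607^4/10 + 1.109^4/6)
= 14.53386 / 0.9190055
v_eff = 15.8148

15.8148


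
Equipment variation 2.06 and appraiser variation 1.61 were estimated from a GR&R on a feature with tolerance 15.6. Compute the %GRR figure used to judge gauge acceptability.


GRR = sqrt(EV^2 + AV^2) = sqrt(2.06^2 + 1.61^2) = 2.6145172
%GRR = GRR / tol * 100 = 2.6145172 / 15.6 * 100
%GRR = 16.7597

16.7597


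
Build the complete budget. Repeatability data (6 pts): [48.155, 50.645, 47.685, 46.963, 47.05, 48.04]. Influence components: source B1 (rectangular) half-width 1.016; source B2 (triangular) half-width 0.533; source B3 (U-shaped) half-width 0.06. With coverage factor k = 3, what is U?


mean = (48.155 + 50.645 + 47.685 + 46.963 + 47.05 + 48.04) / 6 = 48.08966667
s = sqrt(sum((x - mean)^2)/(n-1)) = 1.3453998
u_A = s / sqrt(n) = 1.3453998 / sqrt(6) = 0.54925717
u_B1 = 1.016 / sqrt(3) = 0.58658787
u_B2 = 0.533 / sqrt(6) = 0.21759634
u_B3 = 0.06 / sqrt(2) = 0.042426407
uc = sqrt(0.54925717^2 + 0.58658787^2 + 0.21759634^2 + 0.042426407^2) = 0.83361678
U = k * uc = 3 * 0.83361678
U = 2.5009

2.5009


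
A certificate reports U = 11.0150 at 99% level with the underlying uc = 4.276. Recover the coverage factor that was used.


k = U / uc
k = 11.0150 / 4.276
k = 2.576

2.576


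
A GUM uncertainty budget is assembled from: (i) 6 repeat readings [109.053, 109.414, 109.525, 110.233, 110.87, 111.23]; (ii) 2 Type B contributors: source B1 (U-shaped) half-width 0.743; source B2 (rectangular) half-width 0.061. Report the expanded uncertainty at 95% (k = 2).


mean = (109.053 + 109.414 + 109.525 + 110.233 + 110.87 + 111.23) / 6 = 110.0541667
s = sqrt(sum((x - mean)^2)/(n-1)) = 0.86859828
u_A = s / sqrt(n) = 0.86859828 / sqrt(6) = 0.35460376
u_B1 = 0.743 / sqrt(2) = 0.52538034
u_B2 = 0.061 / sqrt(3) = 0.035218366
uc = sqrt(0.35460376^2 + 0.52538034^2 + 0.035218366^2) = 0.63482963
U = k * uc = 2 * 0.63482963
U = 1.2697

1.2697


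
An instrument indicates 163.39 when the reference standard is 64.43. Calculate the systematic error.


Systematic error = measured - true
= 163.39 - 64.43
= 98.9600

98.9600


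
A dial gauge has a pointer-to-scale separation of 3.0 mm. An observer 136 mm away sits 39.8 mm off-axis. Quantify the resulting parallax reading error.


error = h * offset / d
= 3.0 * 39.8 / 136
= 0.8779

0.8779


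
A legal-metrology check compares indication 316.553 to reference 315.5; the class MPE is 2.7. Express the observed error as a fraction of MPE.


e = indication - reference = 316.553 - 315.5 = 1.0530
|e| = 1.0530
ratio = |e| / MPE = 1.0530 / 2.7
ratio = 0.3900

0.3900


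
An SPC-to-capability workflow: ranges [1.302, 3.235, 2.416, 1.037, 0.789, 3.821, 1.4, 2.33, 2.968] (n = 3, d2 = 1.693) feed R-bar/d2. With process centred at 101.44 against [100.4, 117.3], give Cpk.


R_bar = (1.302 + 3.235 + 2.416 + 1.037 + 0.789 + 3.821 + 1.4 + 2.33 + 2.968) / 9 = 2.1442222
sigma = R_bar / d2 = 2.1442222 / 1.693 = 1.2665223
Cp = (USL - LSL)/(6*sigma) = (117.3 - 100.4)/(6*1.2665223) = 2.2239
Cpu = (117.3 - 101.44)/(3*1.2665223) = 4.1742
Cpl = (101.44 - 100.4)/(3*1.2665223) = 0.2737
Cpk = min(Cpu, Cpl) = 0.2737

0.2737


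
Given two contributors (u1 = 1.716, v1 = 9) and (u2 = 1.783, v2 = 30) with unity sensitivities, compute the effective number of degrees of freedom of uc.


uc = sqrt(u1^2 + u2^2) = sqrt(1.716^2 + 1.783^2) = 2.4746202
v_eff = uc^4 / (u1^4/v1 + u2^4/v2)
= 2.4746202^4 / (1.716^4/9 + 1.783^4/30)
= 37.500254 / 1.3003312
v_eff = 28.8390

28.8390


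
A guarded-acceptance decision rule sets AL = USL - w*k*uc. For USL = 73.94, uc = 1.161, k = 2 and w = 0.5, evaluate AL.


U = k * uc = 2 * 1.161 = 2.322
guard band g = w * U = 0.5 * 2.322 = 1.161
AL = USL - g = 73.94 - 1.161
AL = 72.7790

72.7790


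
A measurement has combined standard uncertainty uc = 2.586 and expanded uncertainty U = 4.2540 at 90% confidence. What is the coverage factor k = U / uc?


k = U / uc
k = 4.2540 / 2.586
k = 1.645

1.645


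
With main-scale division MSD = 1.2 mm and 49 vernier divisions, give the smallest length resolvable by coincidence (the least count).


LC = MSD / n_div
= 1.2 / 49
= 0.0245

0.0245


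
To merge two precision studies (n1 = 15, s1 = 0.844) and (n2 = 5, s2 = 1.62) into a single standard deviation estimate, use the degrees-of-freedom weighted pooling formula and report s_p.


s_p = sqrt(((n1-1)*s1^2 + (n2-1)*s2^2) / (n1+n2-2))
numerator = (15-1)*0.844^2 + (5-1)*1.62^2 = 9.972704 + 10.4976 = 20.470304
denominator = 15 + 5 - 2 = 18
s_p^2 = 20.470304 / 18 = 1.1372391
s_p = sqrt(1.1372391) = 1.0664

1.0664


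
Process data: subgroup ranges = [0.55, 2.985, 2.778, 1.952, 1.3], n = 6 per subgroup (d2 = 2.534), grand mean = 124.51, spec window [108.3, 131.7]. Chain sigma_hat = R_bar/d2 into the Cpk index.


R_bar = (0.55 + 2.985 + 2.778 + 1.952 + 1.3) / 5 = 1.913
sigma = R_bar / d2 = 1.913 / 2.534 = 0.75493291
Cp = (USL - LSL)/(6*sigma) = (131.7 - 108.3)/(6*0.75493291) = 5.1660
Cpu = (131.7 - 124.51)/(3*0.75493291) = 3.1747
Cpl = (124.51 - 108.3)/(3*0.75493291) = 7.1574
Cpk = min(Cpu, Cpl) = 3.1747

3.1747


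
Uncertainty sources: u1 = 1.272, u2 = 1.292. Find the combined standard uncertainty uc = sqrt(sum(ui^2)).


uc = sqrt(1.272^2 + 1.292^2)
uc = sqrt(3.287248)
uc = 1.8131

1.8131


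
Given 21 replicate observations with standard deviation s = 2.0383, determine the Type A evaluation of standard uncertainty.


u_A = s / sqrt(n)
u_A = 2.0383 / sqrt(21)
u_A = 2.0383 / 4.5825757
u_A = 0.4448

0.4448


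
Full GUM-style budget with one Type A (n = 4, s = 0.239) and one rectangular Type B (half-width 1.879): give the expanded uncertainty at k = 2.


u_A = s / sqrt(n) = 0.239 / sqrt(4) = 0.1195
u_B = half_width / sqrt(3) = 1.879 / sqrt(3) = 1.0848412
uc = sqrt(u_A^2 + u_B^2) = sqrt(0.1195^2 + 1.0848412^2) = 1.0914031
U = k * uc = 2 * 1.0914031
U = 2.1828

2.1828


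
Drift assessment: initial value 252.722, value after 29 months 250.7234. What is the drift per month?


rate = (v2 - v1) / months
= (250.7234 - 252.722) / 29
= -1.9986 / 29
= -0.0689

-0.0689


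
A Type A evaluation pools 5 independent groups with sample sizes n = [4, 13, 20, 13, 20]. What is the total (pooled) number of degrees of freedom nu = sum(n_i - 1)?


nu = sum_i (n_i - 1)
nu = ((4 - 1) + (13 - 1) + (20 - 1) + (13 - 1) + (20 - 1))
nu = 3 + 12 + 19 + 12 + 19
nu = 65

65


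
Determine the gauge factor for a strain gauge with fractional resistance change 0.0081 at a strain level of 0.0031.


GF = (dR/R) / epsilon
= 0.0081 / 0.0031
= 2.6129

2.6129


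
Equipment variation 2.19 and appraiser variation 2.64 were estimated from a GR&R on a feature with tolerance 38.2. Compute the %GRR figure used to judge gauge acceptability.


GRR = sqrt(EV^2 + AV^2) = sqrt(2.19^2 + 2.64^2) = 3.4301166
%GRR = GRR / tol * 100 = 3.4301166 / 38.2 * 100
%GRR = 8.9794

8.9794


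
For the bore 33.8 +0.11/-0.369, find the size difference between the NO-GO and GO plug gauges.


GO = nominal - lower_tol (smallest hole = maximum material condition)
GO = 33.8 - 0.369 = 33.431
NO-GO = nominal + upper_tol (largest hole = least material condition)
NO-GO = 33.8 + 0.11 = 33.91
spread = NO-GO - GO = 33.91 - 33.431 = 0.4790

0.4790
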